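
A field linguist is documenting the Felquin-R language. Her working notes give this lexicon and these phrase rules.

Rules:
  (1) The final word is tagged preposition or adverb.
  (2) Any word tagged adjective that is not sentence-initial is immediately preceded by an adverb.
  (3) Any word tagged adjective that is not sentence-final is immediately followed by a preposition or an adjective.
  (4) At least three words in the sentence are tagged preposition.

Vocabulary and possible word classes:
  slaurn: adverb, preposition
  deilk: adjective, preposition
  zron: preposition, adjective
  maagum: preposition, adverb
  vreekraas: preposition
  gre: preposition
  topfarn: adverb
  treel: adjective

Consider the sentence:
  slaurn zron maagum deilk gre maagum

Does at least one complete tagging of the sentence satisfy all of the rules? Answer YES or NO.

YES

Candidates per position — 1:slaurn {adverb,preposition}; 2:zron {preposition,adjective}; 3:maagum {preposition,adverb}; 4:deilk {adjective,preposition}; 5:gre {preposition}; 6:maagum {preposition,adverb}.
One satisfying assignment: adverb adjective preposition preposition preposition preposition.
Check: rule 1 holds; rule 2 holds; rule 3 holds; rule 4 holds.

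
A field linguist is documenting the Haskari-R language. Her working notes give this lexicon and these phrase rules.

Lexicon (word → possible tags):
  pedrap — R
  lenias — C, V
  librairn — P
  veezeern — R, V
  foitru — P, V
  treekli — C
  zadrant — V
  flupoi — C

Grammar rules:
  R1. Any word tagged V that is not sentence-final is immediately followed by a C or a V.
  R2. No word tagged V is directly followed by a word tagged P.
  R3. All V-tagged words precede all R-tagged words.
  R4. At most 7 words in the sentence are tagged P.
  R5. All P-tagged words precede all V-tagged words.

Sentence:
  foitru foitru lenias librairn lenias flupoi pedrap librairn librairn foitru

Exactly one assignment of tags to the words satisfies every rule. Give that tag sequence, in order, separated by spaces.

Candidates per position — 1:foitru {P,V}; 2:foitru {P,V}; 3:lenias {C,V}; 4:librairn {P}; 5:lenias {C,V}; 6:flupoi {C}; 7:pedrap {R}; 8:librairn {P}; 9:librairn {P}; 10:foitru {P,V}.
If word 1 were V, no tagging could satisfy rule 5; so word 1 is P.
If word 2 were V, no tagging could satisfy rule 5; so word 2 is P.
If word 3 were V, no tagging could satisfy rule 1; so word 3 is C.
If word 5 were V, no tagging could satisfy rule 5; so word 5 is C.
If word 10 were V, no tagging could satisfy rule 3; so word 10 is P.
So the tagging must be: P P C P C C R P P P.
Verifying each rule — rule 1 ok; rule 2 ok; rule 3 ok; rule 4 ok; rule 5 ok.

P P C P C C R P P P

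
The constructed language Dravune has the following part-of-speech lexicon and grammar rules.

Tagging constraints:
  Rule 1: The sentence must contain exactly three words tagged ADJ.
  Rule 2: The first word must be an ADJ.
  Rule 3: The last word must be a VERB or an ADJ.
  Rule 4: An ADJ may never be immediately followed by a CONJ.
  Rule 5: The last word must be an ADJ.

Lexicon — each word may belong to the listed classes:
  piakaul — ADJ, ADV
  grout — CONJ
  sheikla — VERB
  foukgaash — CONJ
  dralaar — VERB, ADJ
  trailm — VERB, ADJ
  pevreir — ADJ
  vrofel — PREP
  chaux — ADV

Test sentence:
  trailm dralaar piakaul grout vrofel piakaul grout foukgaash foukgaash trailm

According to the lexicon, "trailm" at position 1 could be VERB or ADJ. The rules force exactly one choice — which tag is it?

Candidates per position — 1:trailm {VERB,ADJ}; 2:dralaar {VERB,ADJ}; 3:piakaul {ADJ,ADV}; 4:grout {CONJ}; 5:vrofel {PREP}; 6:piakaul {ADJ,ADV}; 7:grout {CONJ}; 8:foukgaash {CONJ}; 9:foukgaash {CONJ}; 10:trailm {VERB,ADJ}.
At position 1, choosing VERB makes rule 2 impossible to satisfy; hence ADJ.
At position 3, choosing ADJ makes rule 4 impossible to satisfy; hence ADV.
At position 6, choosing ADJ makes rule 4 impossible to satisfy; hence ADV.
At position 10, choosing VERB makes rule 1 impossible to satisfy; hence ADJ.
At position 2, choosing VERB makes rule 1 impossible to satisfy; hence ADJ.
So the tagging must be: ADJ ADJ ADV CONJ PREP ADV CONJ CONJ CONJ ADJ.
Checking: rule 1 satisfied; rule 2 satisfied; rule 3 satisfied; rule 4 satisfied; rule 5 satisfied.

ADJ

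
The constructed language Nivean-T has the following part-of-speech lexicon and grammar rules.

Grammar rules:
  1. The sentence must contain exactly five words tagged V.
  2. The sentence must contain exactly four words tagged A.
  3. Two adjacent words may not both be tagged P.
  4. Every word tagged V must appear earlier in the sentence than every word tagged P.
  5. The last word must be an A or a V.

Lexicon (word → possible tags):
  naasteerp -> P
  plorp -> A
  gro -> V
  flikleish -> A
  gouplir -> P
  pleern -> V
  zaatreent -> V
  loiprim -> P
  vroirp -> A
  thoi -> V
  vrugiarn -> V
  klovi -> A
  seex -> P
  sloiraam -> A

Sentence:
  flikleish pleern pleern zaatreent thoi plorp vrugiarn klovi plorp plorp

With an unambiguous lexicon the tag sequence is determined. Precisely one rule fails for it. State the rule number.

2

Fixed tagging: A V V V V A V A A A.
Rule check: R1 ✓, R2 ✗, R3 ✓, R4 ✓, R5 ✓.
Only rule 2 fails.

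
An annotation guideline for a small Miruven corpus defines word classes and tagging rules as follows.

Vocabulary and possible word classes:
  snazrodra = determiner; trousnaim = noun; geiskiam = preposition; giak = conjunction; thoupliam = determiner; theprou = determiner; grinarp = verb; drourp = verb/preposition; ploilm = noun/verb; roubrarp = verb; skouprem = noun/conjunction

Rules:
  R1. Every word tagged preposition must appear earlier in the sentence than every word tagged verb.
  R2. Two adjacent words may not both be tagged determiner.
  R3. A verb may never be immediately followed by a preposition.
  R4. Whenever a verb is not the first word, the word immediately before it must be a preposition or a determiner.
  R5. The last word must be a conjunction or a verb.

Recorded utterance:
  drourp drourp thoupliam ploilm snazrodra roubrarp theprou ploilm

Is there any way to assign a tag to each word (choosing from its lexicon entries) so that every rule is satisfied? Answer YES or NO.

YES

Candidates per position — 1:drourp {verb,preposition}; 2:drourp {verb,preposition}; 3:thoupliam {determiner}; 4:ploilm {noun,verb}; 5:snazrodra {determiner}; 6:roubrarp {verb}; 7:theprou {determiner}; 8:ploilm {noun,verb}.
One satisfying assignment: preposition preposition determiner noun determiner verb determiner verb.
Checking: rule 1 ok; rule 2 ok; rule 3 ok; rule 4 ok; rule 5 ok.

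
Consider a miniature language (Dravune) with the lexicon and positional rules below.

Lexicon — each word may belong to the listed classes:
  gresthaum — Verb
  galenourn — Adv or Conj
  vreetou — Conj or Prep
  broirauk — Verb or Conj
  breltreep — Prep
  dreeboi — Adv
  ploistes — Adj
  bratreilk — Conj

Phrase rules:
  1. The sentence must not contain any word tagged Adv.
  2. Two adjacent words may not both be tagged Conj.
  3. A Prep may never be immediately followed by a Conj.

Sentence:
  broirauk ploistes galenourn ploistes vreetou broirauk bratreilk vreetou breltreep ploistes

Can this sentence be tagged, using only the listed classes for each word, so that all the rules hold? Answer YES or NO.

YES

Candidates per position — 1:broirauk {Verb,Conj}; 2:ploistes {Adj}; 3:galenourn {Adv,Conj}; 4:ploistes {Adj}; 5:vreetou {Conj,Prep}; 6:broirauk {Verb,Conj}; 7:bratreilk {Conj}; 8:vreetou {Conj,Prep}; 9:breltreep {Prep}; 10:ploistes {Adj}.
One satisfying assignment: Verb Adj Conj Adj Conj Verb Conj Prep Prep Adj.
Verifying each rule — rule 1 holds; rule 2 holds; rule 3 holds.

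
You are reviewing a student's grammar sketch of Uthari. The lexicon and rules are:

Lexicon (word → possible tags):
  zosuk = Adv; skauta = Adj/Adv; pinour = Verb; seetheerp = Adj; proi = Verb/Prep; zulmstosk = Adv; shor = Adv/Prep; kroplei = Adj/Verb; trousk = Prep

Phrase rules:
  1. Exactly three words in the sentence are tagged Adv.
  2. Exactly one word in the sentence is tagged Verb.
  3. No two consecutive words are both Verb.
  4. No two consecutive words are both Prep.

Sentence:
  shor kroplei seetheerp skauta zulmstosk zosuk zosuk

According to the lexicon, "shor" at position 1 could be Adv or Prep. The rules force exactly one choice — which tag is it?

Candidates per position — 1:shor {Adv,Prep}; 2:kroplei {Adj,Verb}; 3:seetheerp {Adj}; 4:skauta {Adj,Adv}; 5:zulmstosk {Adv}; 6:zosuk {Adv}; 7:zosuk {Adv}.
Word 1 cannot be Adv — rule 1 would then fail for every completion. It is Prep.
Word 2 cannot be Adj — rule 2 would then fail for every completion. It is Verb.
Word 4 cannot be Adv — rule 1 would then fail for every completion. It is Adj.
The unique satisfying tagging is: Prep Verb Adj Adj Adv Adv Adv.
Check: rule 1 ok; rule 2 ok; rule 3 ok; rule 4 ok.

Prep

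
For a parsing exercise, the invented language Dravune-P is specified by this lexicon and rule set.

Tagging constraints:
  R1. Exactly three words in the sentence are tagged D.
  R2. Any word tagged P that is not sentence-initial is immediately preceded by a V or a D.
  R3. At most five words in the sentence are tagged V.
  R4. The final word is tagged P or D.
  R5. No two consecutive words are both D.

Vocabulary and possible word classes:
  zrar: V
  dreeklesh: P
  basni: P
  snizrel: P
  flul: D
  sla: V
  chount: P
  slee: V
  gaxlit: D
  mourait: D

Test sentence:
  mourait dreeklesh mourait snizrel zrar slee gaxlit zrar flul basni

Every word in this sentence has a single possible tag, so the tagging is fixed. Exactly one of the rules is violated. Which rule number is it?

1

Fixed tagging: D P D P V V D V D P.
Checking each rule: R1 violated, R2 holds, R3 holds, R4 holds, R5 holds.
Only rule 1 fails.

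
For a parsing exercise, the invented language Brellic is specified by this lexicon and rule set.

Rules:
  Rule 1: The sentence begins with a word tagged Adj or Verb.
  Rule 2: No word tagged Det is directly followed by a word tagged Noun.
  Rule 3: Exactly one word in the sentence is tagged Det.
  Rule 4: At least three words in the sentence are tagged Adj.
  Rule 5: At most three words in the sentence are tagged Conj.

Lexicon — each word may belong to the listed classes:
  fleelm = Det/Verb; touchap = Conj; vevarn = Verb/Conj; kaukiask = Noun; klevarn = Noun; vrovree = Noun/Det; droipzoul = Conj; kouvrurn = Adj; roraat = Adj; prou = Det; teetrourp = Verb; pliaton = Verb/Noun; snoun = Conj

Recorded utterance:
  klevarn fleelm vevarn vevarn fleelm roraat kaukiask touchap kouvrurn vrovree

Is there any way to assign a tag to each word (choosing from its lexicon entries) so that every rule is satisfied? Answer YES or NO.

NO

Candidates per position — 1:klevarn {Noun}; 2:fleelm {Det,Verb}; 3:vevarn {Verb,Conj}; 4:vevarn {Verb,Conj}; 5:fleelm {Det,Verb}; 6:roraat {Adj}; 7:kaukiask {Noun}; 8:touchap {Conj}; 9:kouvrurn {Adj}; 10:vrovree {Noun,Det}.
Rule 1 cannot be satisfied by any choice of tags from the lexicon.
So there is no consistent tagging.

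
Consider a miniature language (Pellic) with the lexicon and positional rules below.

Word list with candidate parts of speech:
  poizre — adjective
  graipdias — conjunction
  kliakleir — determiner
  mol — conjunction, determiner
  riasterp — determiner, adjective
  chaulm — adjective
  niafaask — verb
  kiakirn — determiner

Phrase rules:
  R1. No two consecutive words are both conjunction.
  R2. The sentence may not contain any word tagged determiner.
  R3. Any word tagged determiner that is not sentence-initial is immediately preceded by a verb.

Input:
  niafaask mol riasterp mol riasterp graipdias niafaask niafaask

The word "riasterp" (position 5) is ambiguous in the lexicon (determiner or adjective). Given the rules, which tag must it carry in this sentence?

adjective

Candidates per position — 1:niafaask {verb}; 2:mol {conjunction,determiner}; 3:riasterp {determiner,adjective}; 4:mol {conjunction,determiner}; 5:riasterp {determiner,adjective}; 6:graipdias {conjunction}; 7:niafaask {verb}; 8:niafaask {verb}.
Position 2: determiner is ruled out by rule 2; that leaves conjunction.
Position 3: determiner is ruled out by rule 2; that leaves adjective.
Position 4: determiner is ruled out by rule 2; that leaves conjunction.
Position 5: determiner is ruled out by rule 2; that leaves adjective.
So the tagging must be: verb conjunction adjective conjunction adjective conjunction verb verb.
Verifying each rule — rule 1 ok; rule 2 ok; rule 3 ok.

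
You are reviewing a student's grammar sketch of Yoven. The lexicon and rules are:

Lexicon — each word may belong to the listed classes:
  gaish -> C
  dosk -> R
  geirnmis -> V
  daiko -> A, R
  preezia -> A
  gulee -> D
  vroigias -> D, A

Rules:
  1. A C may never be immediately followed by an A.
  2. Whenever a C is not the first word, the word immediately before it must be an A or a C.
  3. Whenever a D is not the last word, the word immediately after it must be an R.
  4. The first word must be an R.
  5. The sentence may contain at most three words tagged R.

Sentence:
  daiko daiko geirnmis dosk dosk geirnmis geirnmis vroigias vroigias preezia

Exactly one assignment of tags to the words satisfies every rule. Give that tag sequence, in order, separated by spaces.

Candidates per position — 1:daiko {A,R}; 2:daiko {A,R}; 3:geirnmis {V}; 4:dosk {R}; 5:dosk {R}; 6:geirnmis {V}; 7:geirnmis {V}; 8:vroigias {D,A}; 9:vroigias {D,A}; 10:preezia {A}.
Position 1: A is ruled out by rule 4; that leaves R.
Position 2: R is ruled out by rule 5; that leaves A.
Position 8: D is ruled out by rule 3; that leaves A.
Position 9: D is ruled out by rule 3; that leaves A.
The unique satisfying tagging is: R A V R R V V A A A.
Rule-by-rule: rule 1 satisfied; rule 2 satisfied; rule 3 satisfied; rule 4 satisfied; rule 5 satisfied.

R A V R R V V A A A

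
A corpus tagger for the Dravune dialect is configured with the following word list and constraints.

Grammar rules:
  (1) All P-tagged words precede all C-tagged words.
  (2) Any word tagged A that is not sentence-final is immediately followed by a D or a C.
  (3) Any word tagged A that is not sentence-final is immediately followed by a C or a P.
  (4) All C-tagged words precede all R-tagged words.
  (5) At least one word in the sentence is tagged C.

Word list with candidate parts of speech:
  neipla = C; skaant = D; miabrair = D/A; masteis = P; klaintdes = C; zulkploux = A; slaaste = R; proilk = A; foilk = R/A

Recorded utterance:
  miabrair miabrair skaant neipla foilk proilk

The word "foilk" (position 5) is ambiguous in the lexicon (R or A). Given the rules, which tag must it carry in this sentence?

Candidates per position — 1:miabrair {D,A}; 2:miabrair {D,A}; 3:skaant {D}; 4:neipla {C}; 5:foilk {R,A}; 6:proilk {A}.
Position 1: A is ruled out by rule 3; that leaves D.
Position 2: A is ruled out by rule 3; that leaves D.
Position 5: A is ruled out by rule 2; that leaves R.
So the tagging must be: D D D C R A.
Check: rule 1 holds; rule 2 holds; rule 3 holds; rule 4 holds; rule 5 holds.

R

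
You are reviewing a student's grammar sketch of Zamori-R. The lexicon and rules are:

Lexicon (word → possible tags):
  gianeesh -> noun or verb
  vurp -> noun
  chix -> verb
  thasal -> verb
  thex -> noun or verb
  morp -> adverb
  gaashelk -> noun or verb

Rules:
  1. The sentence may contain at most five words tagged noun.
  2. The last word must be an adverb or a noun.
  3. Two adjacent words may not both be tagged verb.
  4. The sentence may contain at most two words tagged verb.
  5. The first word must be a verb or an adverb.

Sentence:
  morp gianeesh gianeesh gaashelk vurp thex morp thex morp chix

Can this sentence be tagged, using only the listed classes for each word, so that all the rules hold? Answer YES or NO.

NO

Candidates per position — 1:morp {adverb}; 2:gianeesh {noun,verb}; 3:gianeesh {noun,verb}; 4:gaashelk {noun,verb}; 5:vurp {noun}; 6:thex {noun,verb}; 7:morp {adverb}; 8:thex {noun,verb}; 9:morp {adverb}; 10:chix {verb}.
Rule 2 cannot be satisfied by any choice of tags from the lexicon.
So there is no consistent tagging.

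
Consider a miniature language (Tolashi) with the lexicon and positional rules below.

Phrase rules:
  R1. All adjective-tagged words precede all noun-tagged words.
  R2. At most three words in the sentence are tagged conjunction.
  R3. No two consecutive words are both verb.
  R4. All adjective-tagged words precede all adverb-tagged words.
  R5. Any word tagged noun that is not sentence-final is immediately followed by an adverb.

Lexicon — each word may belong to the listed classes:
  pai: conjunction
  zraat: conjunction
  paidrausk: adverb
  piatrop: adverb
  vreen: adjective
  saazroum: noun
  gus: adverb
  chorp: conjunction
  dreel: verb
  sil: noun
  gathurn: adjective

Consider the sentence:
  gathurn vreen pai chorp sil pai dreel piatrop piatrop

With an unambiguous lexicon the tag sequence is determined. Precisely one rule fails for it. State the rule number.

Fixed tagging: adjective adjective conjunction conjunction noun conjunction verb adverb adverb.
Checking each rule: R1 pass, R2 pass, R3 pass, R4 pass, R5 fail.
Only rule 5 fails.

5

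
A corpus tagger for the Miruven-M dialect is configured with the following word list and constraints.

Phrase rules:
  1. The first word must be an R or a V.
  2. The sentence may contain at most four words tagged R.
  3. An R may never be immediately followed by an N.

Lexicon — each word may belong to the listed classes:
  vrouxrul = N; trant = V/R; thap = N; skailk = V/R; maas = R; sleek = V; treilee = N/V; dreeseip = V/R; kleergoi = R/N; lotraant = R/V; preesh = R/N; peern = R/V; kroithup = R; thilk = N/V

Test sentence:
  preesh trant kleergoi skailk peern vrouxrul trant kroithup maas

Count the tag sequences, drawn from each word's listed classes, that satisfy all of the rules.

4

Candidates per position — 1:preesh {R,N}; 2:trant {V,R}; 3:kleergoi {R,N}; 4:skailk {V,R}; 5:peern {R,V}; 6:vrouxrul {N}; 7:trant {V,R}; 8:kroithup {R}; 9:maas {R}.
There are 64 candidate sequences in total.
The sequences that satisfy every rule: R V R V V N V R R; R V N V V N V R R; R V N V V N R R R; R V N R V N V R R.
Count = 4.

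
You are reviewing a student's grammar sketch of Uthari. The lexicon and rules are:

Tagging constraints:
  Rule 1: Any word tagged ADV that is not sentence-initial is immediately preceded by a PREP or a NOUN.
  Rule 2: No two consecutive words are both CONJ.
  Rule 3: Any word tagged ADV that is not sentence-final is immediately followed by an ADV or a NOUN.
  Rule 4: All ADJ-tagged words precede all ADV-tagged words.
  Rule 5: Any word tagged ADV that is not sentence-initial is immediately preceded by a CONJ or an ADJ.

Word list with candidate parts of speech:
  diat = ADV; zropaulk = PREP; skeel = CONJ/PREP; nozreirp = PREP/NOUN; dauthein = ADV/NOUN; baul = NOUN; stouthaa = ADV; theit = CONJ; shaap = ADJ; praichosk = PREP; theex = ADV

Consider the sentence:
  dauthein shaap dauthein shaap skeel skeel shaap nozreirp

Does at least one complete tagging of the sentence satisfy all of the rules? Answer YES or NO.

YES

Candidates per position — 1:dauthein {ADV,NOUN}; 2:shaap {ADJ}; 3:dauthein {ADV,NOUN}; 4:shaap {ADJ}; 5:skeel {CONJ,PREP}; 6:skeel {CONJ,PREP}; 7:shaap {ADJ}; 8:nozreirp {PREP,NOUN}.
One satisfying assignment: NOUN ADJ NOUN ADJ PREP CONJ ADJ PREP.
Check: rule 1 holds; rule 2 holds; rule 3 holds; rule 4 holds; rule 5 holds.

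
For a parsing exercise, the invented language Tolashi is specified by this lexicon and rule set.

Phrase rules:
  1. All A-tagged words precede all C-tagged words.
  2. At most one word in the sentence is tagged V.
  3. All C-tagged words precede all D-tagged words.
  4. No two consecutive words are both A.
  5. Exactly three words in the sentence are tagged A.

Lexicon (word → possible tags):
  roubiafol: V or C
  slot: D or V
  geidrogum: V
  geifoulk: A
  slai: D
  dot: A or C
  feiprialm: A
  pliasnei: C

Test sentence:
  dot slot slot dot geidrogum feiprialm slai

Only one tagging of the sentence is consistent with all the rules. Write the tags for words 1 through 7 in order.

Candidates per position — 1:dot {A,C}; 2:slot {D,V}; 3:slot {D,V}; 4:dot {A,C}; 5:geidrogum {V}; 6:feiprialm {A}; 7:slai {D}.
Position 1: C is ruled out by rule 1; that leaves A.
Position 2: V is ruled out by rule 2; that leaves D.
Position 3: V is ruled out by rule 2; that leaves D.
Position 4: C is ruled out by rule 1; that leaves A.
The unique satisfying tagging is: A D D A V A D.
Checking: rule 1 ✓; rule 2 ✓; rule 3 ✓; rule 4 ✓; rule 5 ✓.

A D D A V A D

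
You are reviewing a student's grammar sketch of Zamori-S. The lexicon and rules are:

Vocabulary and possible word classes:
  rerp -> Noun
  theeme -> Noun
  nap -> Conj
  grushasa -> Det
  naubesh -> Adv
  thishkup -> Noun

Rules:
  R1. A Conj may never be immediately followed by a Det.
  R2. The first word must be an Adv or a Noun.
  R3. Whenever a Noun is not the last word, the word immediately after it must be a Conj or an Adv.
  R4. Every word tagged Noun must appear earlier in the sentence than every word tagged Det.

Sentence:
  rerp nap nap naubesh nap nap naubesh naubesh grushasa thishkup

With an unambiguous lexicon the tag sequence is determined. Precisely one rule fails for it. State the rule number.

4

Fixed tagging: Noun Conj Conj Adv Conj Conj Adv Adv Det Noun.
Checking each rule: R1 pass, R2 pass, R3 pass, R4 fail.
Only rule 4 fails.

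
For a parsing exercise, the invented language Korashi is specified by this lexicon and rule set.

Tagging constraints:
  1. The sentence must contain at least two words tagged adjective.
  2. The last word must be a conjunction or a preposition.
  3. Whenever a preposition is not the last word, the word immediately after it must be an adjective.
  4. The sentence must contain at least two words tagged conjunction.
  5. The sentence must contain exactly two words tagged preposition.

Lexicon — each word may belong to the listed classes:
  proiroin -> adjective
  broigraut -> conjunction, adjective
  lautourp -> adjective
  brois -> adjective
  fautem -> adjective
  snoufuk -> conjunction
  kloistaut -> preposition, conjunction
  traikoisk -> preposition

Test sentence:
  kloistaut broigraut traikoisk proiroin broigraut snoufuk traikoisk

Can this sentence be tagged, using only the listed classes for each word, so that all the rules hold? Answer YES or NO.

YES

Candidates per position — 1:kloistaut {preposition,conjunction}; 2:broigraut {conjunction,adjective}; 3:traikoisk {preposition}; 4:proiroin {adjective}; 5:broigraut {conjunction,adjective}; 6:snoufuk {conjunction}; 7:traikoisk {preposition}.
One satisfying assignment: conjunction conjunction preposition adjective adjective conjunction preposition.
Rule-by-rule: rule 1 ✓; rule 2 ✓; rule 3 ✓; rule 4 ✓; rule 5 ✓.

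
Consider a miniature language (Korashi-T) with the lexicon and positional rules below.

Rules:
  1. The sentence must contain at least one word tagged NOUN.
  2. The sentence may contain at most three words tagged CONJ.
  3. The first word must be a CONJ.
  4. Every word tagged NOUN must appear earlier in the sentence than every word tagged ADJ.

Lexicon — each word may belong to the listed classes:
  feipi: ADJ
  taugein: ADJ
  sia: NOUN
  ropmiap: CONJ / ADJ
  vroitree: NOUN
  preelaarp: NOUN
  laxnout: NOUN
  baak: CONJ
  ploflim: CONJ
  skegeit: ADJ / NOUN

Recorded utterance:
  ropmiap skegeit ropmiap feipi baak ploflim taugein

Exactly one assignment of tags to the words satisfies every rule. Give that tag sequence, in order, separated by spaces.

CONJ NOUN ADJ ADJ CONJ CONJ ADJ

Candidates per position — 1:ropmiap {CONJ,ADJ}; 2:skegeit {ADJ,NOUN}; 3:ropmiap {CONJ,ADJ}; 4:feipi {ADJ}; 5:baak {CONJ}; 6:ploflim {CONJ}; 7:taugein {ADJ}.
Position 1: tagging it ADJ would leave rule 3 unsatisfiable, so it must be CONJ.
Position 2: tagging it ADJ would leave rule 1 unsatisfiable, so it must be NOUN.
Position 3: tagging it CONJ would leave rule 2 unsatisfiable, so it must be ADJ.
That leaves exactly one tagging: CONJ NOUN ADJ ADJ CONJ CONJ ADJ.
Rule-by-rule: rule 1 ok; rule 2 ok; rule 3 ok; rule 4 ok.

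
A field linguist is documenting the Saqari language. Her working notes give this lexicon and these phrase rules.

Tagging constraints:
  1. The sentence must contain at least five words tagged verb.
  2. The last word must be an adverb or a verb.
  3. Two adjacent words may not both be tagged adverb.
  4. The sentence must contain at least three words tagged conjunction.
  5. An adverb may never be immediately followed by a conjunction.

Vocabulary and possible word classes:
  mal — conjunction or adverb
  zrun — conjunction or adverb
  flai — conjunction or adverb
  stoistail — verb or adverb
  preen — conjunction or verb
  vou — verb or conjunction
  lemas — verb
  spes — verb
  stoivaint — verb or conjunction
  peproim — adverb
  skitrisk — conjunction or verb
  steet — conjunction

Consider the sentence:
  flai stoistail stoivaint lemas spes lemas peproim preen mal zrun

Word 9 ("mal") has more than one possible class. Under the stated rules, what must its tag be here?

Candidates per position — 1:flai {conjunction,adverb}; 2:stoistail {verb,adverb}; 3:stoivaint {verb,conjunction}; 4:lemas {verb}; 5:spes {verb}; 6:lemas {verb}; 7:peproim {adverb}; 8:preen {conjunction,verb}; 9:mal {conjunction,adverb}; 10:zrun {conjunction,adverb}.
Position 8: tagging it conjunction would leave rule 5 unsatisfiable, so it must be verb.
Position 10: tagging it conjunction would leave rule 2 unsatisfiable, so it must be adverb.
Position 1: tagging it adverb would leave rule 4 unsatisfiable, so it must be conjunction.
Position 3: tagging it verb would leave rule 4 unsatisfiable, so it must be conjunction.
Position 9: tagging it adverb would leave rule 3 unsatisfiable, so it must be conjunction.
Position 2: tagging it adverb would leave rule 1 unsatisfiable, so it must be verb.
That leaves exactly one tagging: conjunction verb conjunction verb verb verb adverb verb conjunction adverb.
Check: rule 1 ok; rule 2 ok; rule 3 ok; rule 4 ok; rule 5 ok.

conjunction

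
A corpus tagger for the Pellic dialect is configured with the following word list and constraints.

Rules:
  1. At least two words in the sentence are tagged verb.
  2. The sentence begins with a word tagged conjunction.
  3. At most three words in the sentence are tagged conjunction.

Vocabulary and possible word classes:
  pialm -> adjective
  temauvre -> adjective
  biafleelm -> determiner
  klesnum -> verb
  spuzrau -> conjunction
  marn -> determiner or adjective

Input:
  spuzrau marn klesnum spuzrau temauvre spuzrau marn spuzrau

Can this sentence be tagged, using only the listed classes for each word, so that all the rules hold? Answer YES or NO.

NO

Candidates per position — 1:spuzrau {conjunction}; 2:marn {determiner,adjective}; 3:klesnum {verb}; 4:spuzrau {conjunction}; 5:temauvre {adjective}; 6:spuzrau {conjunction}; 7:marn {determiner,adjective}; 8:spuzrau {conjunction}.
Rule 1 cannot be satisfied by any choice of tags from the lexicon.
So there is no consistent tagging.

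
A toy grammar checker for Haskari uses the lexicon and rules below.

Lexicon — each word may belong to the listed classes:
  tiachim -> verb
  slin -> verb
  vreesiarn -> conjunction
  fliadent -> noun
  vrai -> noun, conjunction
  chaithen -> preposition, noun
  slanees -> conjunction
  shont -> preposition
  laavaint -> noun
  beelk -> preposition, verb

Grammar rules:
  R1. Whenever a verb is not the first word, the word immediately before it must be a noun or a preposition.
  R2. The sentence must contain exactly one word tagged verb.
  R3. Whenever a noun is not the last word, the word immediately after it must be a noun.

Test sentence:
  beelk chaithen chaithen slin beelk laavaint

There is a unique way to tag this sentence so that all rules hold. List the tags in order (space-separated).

preposition preposition preposition verb preposition noun

Candidates per position — 1:beelk {preposition,verb}; 2:chaithen {preposition,noun}; 3:chaithen {preposition,noun}; 4:slin {verb}; 5:beelk {preposition,verb}; 6:laavaint {noun}.
At position 1, choosing verb makes rule 2 impossible to satisfy; hence preposition.
At position 2, choosing noun makes rule 3 impossible to satisfy; hence preposition.
At position 3, choosing noun makes rule 3 impossible to satisfy; hence preposition.
At position 5, choosing verb makes rule 1 impossible to satisfy; hence preposition.
The only consistent sequence is: preposition preposition preposition verb preposition noun.
Checking: rule 1 ✓; rule 2 ✓; rule 3 ✓.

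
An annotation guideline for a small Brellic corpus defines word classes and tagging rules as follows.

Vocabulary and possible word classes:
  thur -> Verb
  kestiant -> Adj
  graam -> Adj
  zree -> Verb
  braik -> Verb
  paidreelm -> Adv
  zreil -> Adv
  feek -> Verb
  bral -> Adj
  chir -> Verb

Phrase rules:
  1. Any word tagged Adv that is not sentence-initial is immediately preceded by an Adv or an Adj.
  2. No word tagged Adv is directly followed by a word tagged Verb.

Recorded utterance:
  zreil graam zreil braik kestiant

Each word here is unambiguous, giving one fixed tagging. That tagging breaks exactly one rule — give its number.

2

Fixed tagging: Adv Adj Adv Verb Adj.
Applying the rules: R1 holds, R2 violated.
Only rule 2 fails.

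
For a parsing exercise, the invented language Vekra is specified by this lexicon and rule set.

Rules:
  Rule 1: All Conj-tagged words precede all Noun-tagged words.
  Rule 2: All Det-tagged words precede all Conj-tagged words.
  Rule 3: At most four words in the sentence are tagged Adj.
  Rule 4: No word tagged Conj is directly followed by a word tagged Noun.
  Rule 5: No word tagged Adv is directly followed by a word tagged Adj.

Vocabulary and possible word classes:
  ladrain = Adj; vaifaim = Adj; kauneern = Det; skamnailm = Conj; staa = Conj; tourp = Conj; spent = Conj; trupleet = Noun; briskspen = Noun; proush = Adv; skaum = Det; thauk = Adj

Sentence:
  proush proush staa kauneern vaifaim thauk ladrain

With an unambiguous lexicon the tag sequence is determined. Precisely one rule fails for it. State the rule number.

2

Fixed tagging: Adv Adv Conj Det Adj Adj Adj.
Rule check: R1 ok, R2 fails, R3 ok, R4 ok, R5 ok.
Only rule 2 fails.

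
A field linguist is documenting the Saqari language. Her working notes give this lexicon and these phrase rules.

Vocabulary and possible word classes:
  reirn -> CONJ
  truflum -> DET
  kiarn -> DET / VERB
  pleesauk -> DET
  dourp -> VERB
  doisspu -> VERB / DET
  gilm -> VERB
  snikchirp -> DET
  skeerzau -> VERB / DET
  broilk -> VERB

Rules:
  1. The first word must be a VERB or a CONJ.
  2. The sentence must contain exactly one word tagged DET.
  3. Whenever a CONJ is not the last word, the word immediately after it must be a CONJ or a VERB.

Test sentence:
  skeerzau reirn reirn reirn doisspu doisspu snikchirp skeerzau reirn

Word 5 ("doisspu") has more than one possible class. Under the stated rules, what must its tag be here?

Candidates per position — 1:skeerzau {VERB,DET}; 2:reirn {CONJ}; 3:reirn {CONJ}; 4:reirn {CONJ}; 5:doisspu {VERB,DET}; 6:doisspu {VERB,DET}; 7:snikchirp {DET}; 8:skeerzau {VERB,DET}; 9:reirn {CONJ}.
If word 1 were DET, no tagging could satisfy rule 1; so word 1 is VERB.
If word 5 were DET, no tagging could satisfy rule 2; so word 5 is VERB.
If word 6 were DET, no tagging could satisfy rule 2; so word 6 is VERB.
If word 8 were DET, no tagging could satisfy rule 2; so word 8 is VERB.
So the tagging must be: VERB CONJ CONJ CONJ VERB VERB DET VERB CONJ.
Verifying each rule — rule 1 ✓; rule 2 ✓; rule 3 ✓.

VERB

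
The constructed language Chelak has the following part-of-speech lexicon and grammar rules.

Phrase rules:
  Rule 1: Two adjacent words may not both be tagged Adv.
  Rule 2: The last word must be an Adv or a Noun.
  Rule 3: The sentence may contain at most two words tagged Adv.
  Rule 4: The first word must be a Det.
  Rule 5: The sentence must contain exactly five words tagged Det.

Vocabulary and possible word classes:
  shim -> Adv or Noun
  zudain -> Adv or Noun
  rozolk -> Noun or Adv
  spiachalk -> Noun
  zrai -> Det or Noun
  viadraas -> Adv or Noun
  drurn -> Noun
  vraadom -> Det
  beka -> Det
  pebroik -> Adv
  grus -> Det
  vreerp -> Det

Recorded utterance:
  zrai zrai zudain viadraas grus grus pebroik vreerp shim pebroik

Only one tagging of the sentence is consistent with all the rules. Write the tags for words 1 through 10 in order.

Det Det Noun Noun Det Det Adv Det Noun Adv

Candidates per position — 1:zrai {Det,Noun}; 2:zrai {Det,Noun}; 3:zudain {Adv,Noun}; 4:viadraas {Adv,Noun}; 5:grus {Det}; 6:grus {Det}; 7:pebroik {Adv}; 8:vreerp {Det}; 9:shim {Adv,Noun}; 10:pebroik {Adv}.
At position 1, choosing Noun makes rule 4 impossible to satisfy; hence Det.
At position 2, choosing Noun makes rule 5 impossible to satisfy; hence Det.
At position 3, choosing Adv makes rule 3 impossible to satisfy; hence Noun.
At position 4, choosing Adv makes rule 3 impossible to satisfy; hence Noun.
At position 9, choosing Adv makes rule 1 impossible to satisfy; hence Noun.
The only consistent sequence is: Det Det Noun Noun Det Det Adv Det Noun Adv.
Checking: rule 1 holds; rule 2 holds; rule 3 holds; rule 4 holds; rule 5 holds.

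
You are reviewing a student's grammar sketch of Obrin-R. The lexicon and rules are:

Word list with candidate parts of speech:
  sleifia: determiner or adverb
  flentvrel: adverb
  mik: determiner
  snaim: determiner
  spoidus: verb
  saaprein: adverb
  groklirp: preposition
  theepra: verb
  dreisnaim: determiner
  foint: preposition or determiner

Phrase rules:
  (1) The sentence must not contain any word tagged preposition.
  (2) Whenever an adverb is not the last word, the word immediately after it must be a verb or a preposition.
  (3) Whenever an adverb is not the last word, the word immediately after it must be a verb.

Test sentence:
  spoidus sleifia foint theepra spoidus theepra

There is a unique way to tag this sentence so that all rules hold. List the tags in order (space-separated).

Candidates per position — 1:spoidus {verb}; 2:sleifia {determiner,adverb}; 3:foint {preposition,determiner}; 4:theepra {verb}; 5:spoidus {verb}; 6:theepra {verb}.
Word 2 cannot be adverb — rule 3 would then fail for every completion. It is determiner.
Word 3 cannot be preposition — rule 1 would then fail for every completion. It is determiner.
So the tagging must be: verb determiner determiner verb verb verb.
Verifying each rule — rule 1 ✓; rule 2 ✓; rule 3 ✓.

verb determiner determiner verb verb verb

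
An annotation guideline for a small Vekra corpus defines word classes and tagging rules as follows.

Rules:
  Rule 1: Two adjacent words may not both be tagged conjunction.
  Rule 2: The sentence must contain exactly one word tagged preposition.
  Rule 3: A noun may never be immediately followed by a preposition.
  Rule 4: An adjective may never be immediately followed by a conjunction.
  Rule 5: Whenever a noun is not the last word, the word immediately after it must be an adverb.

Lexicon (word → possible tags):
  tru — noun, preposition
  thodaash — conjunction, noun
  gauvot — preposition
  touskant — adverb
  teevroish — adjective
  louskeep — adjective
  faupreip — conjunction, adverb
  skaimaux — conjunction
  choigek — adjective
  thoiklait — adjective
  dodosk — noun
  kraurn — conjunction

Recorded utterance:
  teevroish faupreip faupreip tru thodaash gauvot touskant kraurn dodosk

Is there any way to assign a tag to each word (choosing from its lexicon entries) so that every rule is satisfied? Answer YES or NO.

NO

Candidates per position — 1:teevroish {adjective}; 2:faupreip {conjunction,adverb}; 3:faupreip {conjunction,adverb}; 4:tru {noun,preposition}; 5:thodaash {conjunction,noun}; 6:gauvot {preposition}; 7:touskant {adverb}; 8:kraurn {conjunction}; 9:dodosk {noun}.
Every candidate sequence violates at least one rule; no consistent tagging exists.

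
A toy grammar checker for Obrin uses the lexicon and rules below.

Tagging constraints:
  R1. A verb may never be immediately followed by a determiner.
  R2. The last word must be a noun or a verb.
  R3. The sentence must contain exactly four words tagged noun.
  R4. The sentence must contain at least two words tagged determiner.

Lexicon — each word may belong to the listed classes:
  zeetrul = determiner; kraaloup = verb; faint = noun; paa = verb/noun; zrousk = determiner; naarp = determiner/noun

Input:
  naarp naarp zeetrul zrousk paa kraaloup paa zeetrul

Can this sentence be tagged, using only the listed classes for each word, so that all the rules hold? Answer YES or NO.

NO

Candidates per position — 1:naarp {determiner,noun}; 2:naarp {determiner,noun}; 3:zeetrul {determiner}; 4:zrousk {determiner}; 5:paa {verb,noun}; 6:kraaloup {verb}; 7:paa {verb,noun}; 8:zeetrul {determiner}.
Rule 2 cannot be satisfied by any choice of tags from the lexicon.
So there is no consistent tagging.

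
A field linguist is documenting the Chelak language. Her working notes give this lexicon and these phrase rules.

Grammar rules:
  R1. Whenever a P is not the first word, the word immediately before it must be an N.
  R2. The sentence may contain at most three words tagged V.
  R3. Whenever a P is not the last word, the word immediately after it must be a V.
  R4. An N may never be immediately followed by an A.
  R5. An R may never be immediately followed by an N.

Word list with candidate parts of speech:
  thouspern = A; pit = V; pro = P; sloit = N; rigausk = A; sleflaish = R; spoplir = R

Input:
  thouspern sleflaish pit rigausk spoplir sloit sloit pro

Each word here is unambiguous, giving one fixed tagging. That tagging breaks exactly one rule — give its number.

5

Fixed tagging: A R V A R N N P.
Rule check: R1 ✓, R2 ✓, R3 ✓, R4 ✓, R5 ✗.
Only rule 5 fails.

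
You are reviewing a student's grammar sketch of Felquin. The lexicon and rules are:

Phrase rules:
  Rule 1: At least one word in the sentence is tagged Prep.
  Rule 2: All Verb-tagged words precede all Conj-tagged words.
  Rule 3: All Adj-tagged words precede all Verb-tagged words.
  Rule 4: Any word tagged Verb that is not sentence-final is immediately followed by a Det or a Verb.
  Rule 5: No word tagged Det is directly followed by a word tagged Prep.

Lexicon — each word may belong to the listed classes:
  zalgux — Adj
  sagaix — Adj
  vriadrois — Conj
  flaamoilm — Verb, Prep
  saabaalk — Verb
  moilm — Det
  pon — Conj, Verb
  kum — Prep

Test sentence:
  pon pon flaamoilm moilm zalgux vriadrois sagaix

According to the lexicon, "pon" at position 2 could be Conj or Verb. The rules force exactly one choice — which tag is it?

Conj

Candidates per position — 1:pon {Conj,Verb}; 2:pon {Conj,Verb}; 3:flaamoilm {Verb,Prep}; 4:moilm {Det}; 5:zalgux {Adj}; 6:vriadrois {Conj}; 7:sagaix {Adj}.
Position 1: tagging it Verb would leave rule 3 unsatisfiable, so it must be Conj.
Position 2: tagging it Verb would leave rule 2 unsatisfiable, so it must be Conj.
Position 3: tagging it Verb would leave rule 1 unsatisfiable, so it must be Prep.
The unique satisfying tagging is: Conj Conj Prep Det Adj Conj Adj.
Rule-by-rule: rule 1 holds; rule 2 holds; rule 3 holds; rule 4 holds; rule 5 holds.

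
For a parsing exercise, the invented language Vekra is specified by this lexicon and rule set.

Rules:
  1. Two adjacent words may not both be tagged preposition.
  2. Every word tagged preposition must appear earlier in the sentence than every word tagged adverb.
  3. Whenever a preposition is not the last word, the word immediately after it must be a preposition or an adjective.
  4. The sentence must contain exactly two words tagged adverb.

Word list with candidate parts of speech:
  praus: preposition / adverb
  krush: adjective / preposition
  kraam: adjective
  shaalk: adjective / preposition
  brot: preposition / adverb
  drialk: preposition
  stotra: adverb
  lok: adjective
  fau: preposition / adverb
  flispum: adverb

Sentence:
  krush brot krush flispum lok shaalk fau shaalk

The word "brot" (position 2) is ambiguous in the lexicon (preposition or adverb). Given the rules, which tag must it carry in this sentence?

preposition

Candidates per position — 1:krush {adjective,preposition}; 2:brot {preposition,adverb}; 3:krush {adjective,preposition}; 4:flispum {adverb}; 5:lok {adjective}; 6:shaalk {adjective,preposition}; 7:fau {preposition,adverb}; 8:shaalk {adjective,preposition}.
If word 3 were preposition, no tagging could satisfy rule 3; so word 3 is adjective.
If word 6 were preposition, no tagging could satisfy rule 2; so word 6 is adjective.
If word 7 were preposition, no tagging could satisfy rule 2; so word 7 is adverb.
If word 8 were preposition, no tagging could satisfy rule 2; so word 8 is adjective.
If word 2 were adverb, no tagging could satisfy rule 4; so word 2 is preposition.
If word 1 were preposition, no tagging could satisfy rule 1; so word 1 is adjective.
So the tagging must be: adjective preposition adjective adverb adjective adjective adverb adjective.
Rule-by-rule: rule 1 ✓; rule 2 ✓; rule 3 ✓; rule 4 ✓.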